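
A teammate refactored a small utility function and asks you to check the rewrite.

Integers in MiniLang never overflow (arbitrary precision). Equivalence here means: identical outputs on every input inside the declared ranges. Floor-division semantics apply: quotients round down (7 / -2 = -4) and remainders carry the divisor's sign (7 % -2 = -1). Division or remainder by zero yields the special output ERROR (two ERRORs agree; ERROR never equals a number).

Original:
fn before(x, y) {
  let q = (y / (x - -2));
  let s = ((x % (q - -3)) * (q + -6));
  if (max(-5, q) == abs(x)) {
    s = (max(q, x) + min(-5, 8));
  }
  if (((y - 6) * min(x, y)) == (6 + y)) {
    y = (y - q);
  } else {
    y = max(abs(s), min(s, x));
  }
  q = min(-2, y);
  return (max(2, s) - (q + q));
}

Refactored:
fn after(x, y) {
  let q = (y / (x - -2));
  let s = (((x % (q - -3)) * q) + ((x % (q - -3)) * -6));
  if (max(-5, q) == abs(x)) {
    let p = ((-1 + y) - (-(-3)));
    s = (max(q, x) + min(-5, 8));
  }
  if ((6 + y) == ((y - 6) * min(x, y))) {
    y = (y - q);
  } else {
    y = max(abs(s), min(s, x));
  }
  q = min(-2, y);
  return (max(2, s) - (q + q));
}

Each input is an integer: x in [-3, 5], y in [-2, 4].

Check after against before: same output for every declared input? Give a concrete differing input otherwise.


Behavior is preserved: although statement counts differ, plus constant usage differs, plus arithmetic usage differs, plus local variable names differ, the outputs never diverge.
Spot check at x=-3, y=1 — before: q becomes -1; next s becomes -7; next (max(-5, q) == abs(x)) evaluates to false; next (((y - 6) * min(x, y)) == (6 + y)) evaluates to false; next y becomes 7; next q becomes -2; next final value 6. after: q becomes -1; next s becomes -7; next (max(-5, q) == abs(x)) evaluates to false; next ((6 + y) == ((y - 6) * min(x, y))) evaluates to false; next y becomes 7; next q becomes -2; next final value 6. Both give 6.
An exhaustive pass over the 63 declared inputs shows identical outputs.
verdict: equivalent


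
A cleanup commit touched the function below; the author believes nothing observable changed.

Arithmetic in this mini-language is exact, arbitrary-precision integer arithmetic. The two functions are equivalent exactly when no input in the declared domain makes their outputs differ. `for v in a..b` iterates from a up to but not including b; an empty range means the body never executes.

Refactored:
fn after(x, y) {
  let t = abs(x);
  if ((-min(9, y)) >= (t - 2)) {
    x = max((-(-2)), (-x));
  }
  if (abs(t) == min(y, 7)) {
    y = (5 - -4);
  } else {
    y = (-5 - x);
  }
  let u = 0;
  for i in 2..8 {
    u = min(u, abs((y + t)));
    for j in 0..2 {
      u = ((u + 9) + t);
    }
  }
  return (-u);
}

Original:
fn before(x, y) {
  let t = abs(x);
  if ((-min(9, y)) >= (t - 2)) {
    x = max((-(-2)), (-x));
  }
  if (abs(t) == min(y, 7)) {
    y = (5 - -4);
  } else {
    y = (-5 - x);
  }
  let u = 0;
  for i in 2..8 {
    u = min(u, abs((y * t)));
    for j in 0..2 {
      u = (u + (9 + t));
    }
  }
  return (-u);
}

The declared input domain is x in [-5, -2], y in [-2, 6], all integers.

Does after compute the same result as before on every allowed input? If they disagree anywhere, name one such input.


Not equivalent: x=-5, y=-2 separates them (-28 vs -33).
before: t=5, then ((-min(9, y)) >= (t - 2)) is false, then (abs(t) == min(y, 7)) is false, then y=0, then u=0, then (i=2), then u=0, then (j=0), then u=14, then (j=1), then u=28, then (i=3), then u=0, then (j=0), then u=14, then (j=1), then u=28, then (i=4), then u=0, then (j=0), then u=14, then (j=1), then u=28, then (i=5), then u=0, then (j=0), then u=14, then (j=1), then u=28, then (i=6), then u=0, then (j=0), then u=14, then (j=1), then u=28, then (i=7), then u=0, then (j=0), then u=14, then (j=1), then u=28, then returns -28
after: t=5, then ((-min(9, y)) >= (t - 2)) is false, then (abs(t) == min(y, 7)) is false, then y=0, then u=0, then (i=2), then u=0, then (j=0), then u=14, then (j=1), then u=28, then (i=3), then u=5, then (j=0), then u=19, then (j=1), then u=33, then (i=4), then u=5, then (j=0), then u=19, then (j=1), then u=33, then (i=5), then u=5, then (j=0), then u=19, then (j=1), then u=33, then (i=6), then u=5, then (j=0), then u=19, then (j=1), then u=33, then (i=7), then u=5, then (j=0), then u=19, then (j=1), then u=33, then returns -33
verdict: not equivalent; witness: x=-5, y=-2


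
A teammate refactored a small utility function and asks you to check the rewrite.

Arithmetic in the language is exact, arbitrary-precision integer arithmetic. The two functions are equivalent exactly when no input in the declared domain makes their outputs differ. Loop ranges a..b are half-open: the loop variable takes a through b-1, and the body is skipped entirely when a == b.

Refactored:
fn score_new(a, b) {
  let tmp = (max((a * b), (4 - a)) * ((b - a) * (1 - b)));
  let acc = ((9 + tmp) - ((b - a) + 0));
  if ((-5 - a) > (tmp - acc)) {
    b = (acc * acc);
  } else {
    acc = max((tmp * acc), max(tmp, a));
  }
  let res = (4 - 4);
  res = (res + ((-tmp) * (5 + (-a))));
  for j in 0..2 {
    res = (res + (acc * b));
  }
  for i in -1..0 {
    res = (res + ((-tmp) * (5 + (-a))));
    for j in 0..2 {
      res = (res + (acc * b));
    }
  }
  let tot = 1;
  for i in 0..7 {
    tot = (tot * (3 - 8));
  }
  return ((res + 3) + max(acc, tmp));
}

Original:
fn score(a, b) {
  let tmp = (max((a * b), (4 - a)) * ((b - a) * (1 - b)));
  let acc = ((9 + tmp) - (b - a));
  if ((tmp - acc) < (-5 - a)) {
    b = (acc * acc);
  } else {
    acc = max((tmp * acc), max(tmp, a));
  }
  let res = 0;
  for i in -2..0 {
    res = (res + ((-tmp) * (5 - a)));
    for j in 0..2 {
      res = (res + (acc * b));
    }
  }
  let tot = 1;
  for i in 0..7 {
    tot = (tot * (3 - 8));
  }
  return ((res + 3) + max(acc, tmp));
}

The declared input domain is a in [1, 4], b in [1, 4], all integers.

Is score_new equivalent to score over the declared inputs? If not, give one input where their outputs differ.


Equivalent — the differences include constant usage differs; loop structure differs; arithmetic usage differs; comparison usage differs; statement counts differ, yet no declared input distinguishes the two.
Tracing a=1, b=1: score: tmp=0, then acc=9, then ((tmp - acc) < (-5 - a)) is true, then b=81, then res=0, then (i=-2), then res=0, then (j=0), then res=729, then (j=1), then res=1458, then (i=-1), then res=1458, then (j=0), then res=2187, then (j=1), then res=2916, then tot=1, then (i=0), then tot=-5, then (i=1), then tot=25, then (i=2), then tot=-125, then (i=3), then tot=625, then (i=4), then tot=-3125, then (i=5), then tot=15625, then (i=6), then tot=-78125, then returns 2928 | score_new: tmp=0, then acc=9, then ((-5 - a) > (tmp - acc)) is true, then b=81, then res=0, then res=0, then (j=0), then res=729, then (j=1), then res=1458, then (i=-1), then res=1458, then (j=0), then res=2187, then (j=1), then res=2916, then tot=1, then (i=0), then tot=-5, then (i=1), then tot=25, then (i=2), then tot=-125, then (i=3), then tot=625, then (i=4), then tot=-3125, then (i=5), then tot=15625, then (i=6), then tot=-78125, then returns 2928 — matching result 2928.
Sweeping the whole domain (16 inputs) finds no disagreement.
verdict: equivalent


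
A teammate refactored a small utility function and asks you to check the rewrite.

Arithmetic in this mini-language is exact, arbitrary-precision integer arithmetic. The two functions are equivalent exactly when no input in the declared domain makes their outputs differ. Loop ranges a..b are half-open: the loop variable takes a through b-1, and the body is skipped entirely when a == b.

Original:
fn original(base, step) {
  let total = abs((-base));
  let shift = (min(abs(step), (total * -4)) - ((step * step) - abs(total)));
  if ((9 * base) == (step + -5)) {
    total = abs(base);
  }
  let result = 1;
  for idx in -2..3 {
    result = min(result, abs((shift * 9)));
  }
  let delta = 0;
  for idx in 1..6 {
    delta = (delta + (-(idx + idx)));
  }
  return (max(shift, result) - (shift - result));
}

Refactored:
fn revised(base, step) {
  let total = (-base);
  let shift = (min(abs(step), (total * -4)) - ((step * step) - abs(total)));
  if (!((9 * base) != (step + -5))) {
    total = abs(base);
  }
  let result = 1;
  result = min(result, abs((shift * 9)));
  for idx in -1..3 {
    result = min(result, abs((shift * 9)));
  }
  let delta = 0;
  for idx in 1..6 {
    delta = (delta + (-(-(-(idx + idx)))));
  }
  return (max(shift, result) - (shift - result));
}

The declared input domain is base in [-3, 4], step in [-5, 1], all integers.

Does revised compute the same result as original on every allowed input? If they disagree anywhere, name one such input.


Try base=1, step=-5.
original: total=1, then shift=-28, then ((9 * base) == (step + -5)) is false, then result=1, then (idx=-2), then result=1, then (idx=-1), then result=1, then (idx=0), then result=1, then (idx=1), then result=1, then (idx=2), then result=1, then delta=0, then (idx=1), then delta=-2, then (idx=2), then delta=-6, then (idx=3), then delta=-12, then (idx=4), then delta=-20, then (idx=5), then delta=-30, then returns 30
revised: total=-1, then shift=-20, then (!((9 * base) != (step + -5))) is false, then result=1, then result=1, then (idx=-1), then result=1, then (idx=0), then result=1, then (idx=1), then result=1, then (idx=2), then result=1, then delta=0, then (idx=1), then delta=-2, then (idx=2), then delta=-6, then (idx=3), then delta=-12, then (idx=4), then delta=-20, then (idx=5), then delta=-30, then returns 22
30 and 22 differ, so these are not the same function on this domain.
verdict: not equivalent; witness: base=1, step=-5


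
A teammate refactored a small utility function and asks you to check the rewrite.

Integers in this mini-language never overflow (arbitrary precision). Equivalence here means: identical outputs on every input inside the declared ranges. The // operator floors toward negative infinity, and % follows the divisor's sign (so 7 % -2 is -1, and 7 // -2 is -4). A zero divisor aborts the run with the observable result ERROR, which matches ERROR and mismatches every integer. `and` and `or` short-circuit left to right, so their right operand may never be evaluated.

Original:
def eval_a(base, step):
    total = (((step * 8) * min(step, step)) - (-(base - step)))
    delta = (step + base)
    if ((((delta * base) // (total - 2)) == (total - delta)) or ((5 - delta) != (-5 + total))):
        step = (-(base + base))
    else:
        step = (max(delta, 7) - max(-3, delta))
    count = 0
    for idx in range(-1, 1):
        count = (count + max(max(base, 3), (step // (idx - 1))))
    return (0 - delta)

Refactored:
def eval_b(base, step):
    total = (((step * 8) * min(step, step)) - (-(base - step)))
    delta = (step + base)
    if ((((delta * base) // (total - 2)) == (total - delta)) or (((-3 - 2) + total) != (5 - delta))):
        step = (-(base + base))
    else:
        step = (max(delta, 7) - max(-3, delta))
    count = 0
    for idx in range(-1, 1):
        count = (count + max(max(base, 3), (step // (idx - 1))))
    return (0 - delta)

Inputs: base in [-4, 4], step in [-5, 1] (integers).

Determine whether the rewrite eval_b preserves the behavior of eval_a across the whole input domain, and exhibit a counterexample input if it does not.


Reading the diff, among the changes: constant usage differs, arithmetic usage differs.
As a probe, take base=-1, step=0: eval_a runs total = -1; delta = -1; ((((delta * base) // (total - 2)) == (total - delta)) or ((5 - delta) != (-5 + total))) -> true; step = 2; count = 0; [idx=-1]; count = 3; [idx=0]; count = 6; return 1; eval_b runs total = -1; delta = -1; ((((delta * base) // (total - 2)) == (total - delta)) or (((-3 - 2) + total) != (5 - delta))) -> true; step = 2; count = 0; [idx=-1]; count = 3; [idx=0]; count = 6; return 1; both end at 1.
Checked all 63 inputs in the declared domain: the outputs agree on every one.
verdict: equivalent


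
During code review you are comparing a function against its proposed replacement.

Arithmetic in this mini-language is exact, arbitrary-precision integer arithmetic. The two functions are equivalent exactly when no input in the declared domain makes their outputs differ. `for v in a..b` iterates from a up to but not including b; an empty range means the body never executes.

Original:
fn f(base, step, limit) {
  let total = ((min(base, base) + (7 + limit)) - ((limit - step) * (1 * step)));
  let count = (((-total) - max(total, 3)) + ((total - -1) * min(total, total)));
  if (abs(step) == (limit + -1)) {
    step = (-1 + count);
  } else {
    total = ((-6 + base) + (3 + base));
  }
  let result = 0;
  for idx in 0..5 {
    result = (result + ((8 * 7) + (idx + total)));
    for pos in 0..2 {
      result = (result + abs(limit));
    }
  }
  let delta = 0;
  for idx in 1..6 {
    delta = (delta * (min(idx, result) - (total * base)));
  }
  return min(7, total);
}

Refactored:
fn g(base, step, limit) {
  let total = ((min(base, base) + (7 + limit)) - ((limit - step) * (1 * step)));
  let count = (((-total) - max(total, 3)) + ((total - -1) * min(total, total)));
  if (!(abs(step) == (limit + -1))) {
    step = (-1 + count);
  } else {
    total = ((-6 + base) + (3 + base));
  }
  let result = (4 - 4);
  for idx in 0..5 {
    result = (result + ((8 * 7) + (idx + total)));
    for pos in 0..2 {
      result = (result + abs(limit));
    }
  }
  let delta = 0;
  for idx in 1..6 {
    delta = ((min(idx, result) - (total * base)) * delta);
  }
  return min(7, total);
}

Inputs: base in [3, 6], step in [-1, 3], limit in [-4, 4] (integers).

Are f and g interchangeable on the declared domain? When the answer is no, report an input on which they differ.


base=3, step=-1, limit=-3 yields 3 from f but 5 from g.
verdict: not equivalent; witness: base=3, step=-1, limit=-3


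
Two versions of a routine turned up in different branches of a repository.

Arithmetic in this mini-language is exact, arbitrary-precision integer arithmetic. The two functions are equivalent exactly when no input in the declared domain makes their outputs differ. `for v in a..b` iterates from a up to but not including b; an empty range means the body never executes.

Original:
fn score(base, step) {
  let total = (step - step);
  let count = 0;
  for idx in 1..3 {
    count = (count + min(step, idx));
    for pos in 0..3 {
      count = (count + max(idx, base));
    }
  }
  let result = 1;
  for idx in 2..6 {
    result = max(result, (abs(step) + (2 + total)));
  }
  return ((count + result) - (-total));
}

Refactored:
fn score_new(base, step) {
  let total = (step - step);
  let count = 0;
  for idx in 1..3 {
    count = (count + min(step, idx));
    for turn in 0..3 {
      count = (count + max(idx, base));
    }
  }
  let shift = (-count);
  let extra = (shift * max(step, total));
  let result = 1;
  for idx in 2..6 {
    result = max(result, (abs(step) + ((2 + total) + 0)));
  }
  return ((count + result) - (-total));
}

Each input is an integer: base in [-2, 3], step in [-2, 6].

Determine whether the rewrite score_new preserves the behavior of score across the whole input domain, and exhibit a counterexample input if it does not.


This is a faithful refactor — statement counts differ; and local variable names differ; and min/max/abs usage differs; and arithmetic usage differs; and constant usage differs, but the computed results match everywhere.
As a probe, take base=-1, step=-1: score runs total=0, then count=0, then (idx=1), then count=-1, then (pos=0), then count=0, then (pos=1), then count=1, then (pos=2), then count=2, then (idx=2), then count=1, then (pos=0), then count=3, then (pos=1), then count=5, then (pos=2), then count=7, then result=1, then (idx=2), then result=3, then (idx=3), then result=3, then (idx=4), then result=3, then (idx=5), then result=3, then returns 10; score_new runs total=0, then count=0, then (idx=1), then count=-1, then (turn=0), then count=0, then (turn=1), then count=1, then (turn=2), then count=2, then (idx=2), then count=1, then (turn=0), then count=3, then (turn=1), then count=5, then (turn=2), then count=7, then shift=-7, then extra=0, then result=1, then (idx=2), then result=3, then (idx=3), then result=3, then (idx=4), then result=3, then (idx=5), then result=3, then returns 10; both end at 10.
Across all 54 domain points the two functions coincide.
verdict: equivalent


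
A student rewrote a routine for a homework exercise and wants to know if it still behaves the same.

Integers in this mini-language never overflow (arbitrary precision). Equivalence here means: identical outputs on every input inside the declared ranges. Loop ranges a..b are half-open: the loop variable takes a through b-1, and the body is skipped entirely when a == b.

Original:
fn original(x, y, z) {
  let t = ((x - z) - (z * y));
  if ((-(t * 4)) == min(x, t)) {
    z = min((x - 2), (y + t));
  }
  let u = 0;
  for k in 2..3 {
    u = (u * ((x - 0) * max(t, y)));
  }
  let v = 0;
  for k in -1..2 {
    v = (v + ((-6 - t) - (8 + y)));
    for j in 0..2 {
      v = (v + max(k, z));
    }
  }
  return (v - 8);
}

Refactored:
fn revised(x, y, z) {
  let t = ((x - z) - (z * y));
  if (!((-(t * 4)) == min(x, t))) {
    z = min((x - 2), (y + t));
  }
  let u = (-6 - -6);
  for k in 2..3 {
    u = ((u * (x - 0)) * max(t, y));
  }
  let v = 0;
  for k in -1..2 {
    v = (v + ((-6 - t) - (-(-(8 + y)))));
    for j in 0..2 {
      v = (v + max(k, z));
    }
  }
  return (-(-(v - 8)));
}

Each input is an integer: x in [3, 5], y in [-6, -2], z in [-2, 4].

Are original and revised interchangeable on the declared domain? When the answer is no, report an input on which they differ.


Take x=3, y=-6, z=0.
original: t = 3; ((-(t * 4)) == min(x, t)) -> false; u = 0; [k=2]; u = 0; v = 0; [k=-1]; v = -11; [j=0]; v = -11; [j=1]; v = -11; [k=0]; v = -22; [j=0]; v = -22; [j=1]; v = -22; [k=1]; v = -33; [j=0]; v = -32; [j=1]; v = -31; return -39
revised: t = 3; (!((-(t * 4)) == min(x, t))) -> true; z = -3; u = 0; [k=2]; u = 0; v = 0; [k=-1]; v = -11; [j=0]; v = -12; [j=1]; v = -13; [k=0]; v = -24; [j=0]; v = -24; [j=1]; v = -24; [k=1]; v = -35; [j=0]; v = -34; [j=1]; v = -33; return -41
-39 and -41 differ, so these are not the same function on this domain.
verdict: not equivalent; witness: x=3, y=-6, z=0


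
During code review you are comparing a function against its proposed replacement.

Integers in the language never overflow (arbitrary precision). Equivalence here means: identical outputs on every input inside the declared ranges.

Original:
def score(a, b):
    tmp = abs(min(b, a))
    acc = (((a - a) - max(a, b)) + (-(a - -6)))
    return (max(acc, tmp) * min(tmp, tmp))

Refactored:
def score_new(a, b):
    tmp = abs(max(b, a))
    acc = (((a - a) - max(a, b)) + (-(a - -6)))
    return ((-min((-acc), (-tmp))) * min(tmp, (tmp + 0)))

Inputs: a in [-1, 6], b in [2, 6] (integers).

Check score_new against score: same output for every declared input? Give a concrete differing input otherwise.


There is a counterexample at a=-1, b=2: 1 on one side, 4 on the other.
score: tmp = 1; acc = -7; return 1
score_new: tmp = 2; acc = -7; return 4
verdict: not equivalent; witness: a=-1, b=2


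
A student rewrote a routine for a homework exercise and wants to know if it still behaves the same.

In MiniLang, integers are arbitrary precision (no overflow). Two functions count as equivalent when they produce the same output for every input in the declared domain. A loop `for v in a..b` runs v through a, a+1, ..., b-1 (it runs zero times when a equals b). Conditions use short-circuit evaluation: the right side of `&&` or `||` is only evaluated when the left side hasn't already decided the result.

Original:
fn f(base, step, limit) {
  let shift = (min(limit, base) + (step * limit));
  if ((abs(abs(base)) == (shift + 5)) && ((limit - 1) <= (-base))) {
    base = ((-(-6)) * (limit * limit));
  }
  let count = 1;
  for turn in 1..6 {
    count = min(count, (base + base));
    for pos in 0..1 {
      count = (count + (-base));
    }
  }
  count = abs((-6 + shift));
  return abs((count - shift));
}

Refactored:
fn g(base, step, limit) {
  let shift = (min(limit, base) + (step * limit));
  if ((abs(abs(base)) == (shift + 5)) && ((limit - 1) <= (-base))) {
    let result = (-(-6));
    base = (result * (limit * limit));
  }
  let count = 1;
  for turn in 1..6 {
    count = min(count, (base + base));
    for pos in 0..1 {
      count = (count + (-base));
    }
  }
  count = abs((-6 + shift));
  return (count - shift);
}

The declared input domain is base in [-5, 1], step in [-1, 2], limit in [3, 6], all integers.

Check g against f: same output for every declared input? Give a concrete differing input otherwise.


Not equivalent: base=-5, step=2, limit=5 separates them (4 vs -4).
f: shift = 5; ((abs(abs(base)) == (shift + 5)) && ((limit - 1) <= (-base))) -> false; count = 1; [turn=1]; count = -10; [pos=0]; count = -5; [turn=2]; count = -10; [pos=0]; count = -5; [turn=3]; count = -10; [pos=0]; count = -5; [turn=4]; count = -10; [pos=0]; count = -5; [turn=5]; count = -10; [pos=0]; count = -5; count = 1; return 4
g: shift = 5; ((abs(abs(base)) == (shift + 5)) && ((limit - 1) <= (-base))) -> false; count = 1; [turn=1]; count = -10; [pos=0]; count = -5; [turn=2]; count = -10; [pos=0]; count = -5; [turn=3]; count = -10; [pos=0]; count = -5; [turn=4]; count = -10; [pos=0]; count = -5; [turn=5]; count = -10; [pos=0]; count = -5; count = 1; return -4
verdict: not equivalent; witness: base=-5, step=2, limit=5


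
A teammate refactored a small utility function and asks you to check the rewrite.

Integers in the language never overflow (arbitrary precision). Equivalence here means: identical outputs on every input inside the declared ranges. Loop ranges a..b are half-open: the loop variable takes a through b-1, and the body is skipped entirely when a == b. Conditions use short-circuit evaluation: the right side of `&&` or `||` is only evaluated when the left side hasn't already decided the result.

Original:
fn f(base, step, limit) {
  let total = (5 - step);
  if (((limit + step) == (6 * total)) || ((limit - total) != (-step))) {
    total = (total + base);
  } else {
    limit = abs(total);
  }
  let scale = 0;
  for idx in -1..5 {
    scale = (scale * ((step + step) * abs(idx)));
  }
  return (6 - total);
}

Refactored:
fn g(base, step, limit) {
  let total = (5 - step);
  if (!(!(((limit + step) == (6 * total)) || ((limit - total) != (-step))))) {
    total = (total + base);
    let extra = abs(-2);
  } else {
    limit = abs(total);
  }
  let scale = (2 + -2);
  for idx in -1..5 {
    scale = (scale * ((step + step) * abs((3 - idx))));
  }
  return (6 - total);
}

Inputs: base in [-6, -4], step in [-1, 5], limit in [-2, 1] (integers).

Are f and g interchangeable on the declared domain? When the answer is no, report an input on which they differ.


Reading the diff, among the changes: min/max/abs usage differs; and statement counts differ; and local variable names differ; and arithmetic usage differs; and constant usage differs; and boolean connective usage differs.
One worked example (base=-5, step=0, limit=-2) — f: total becomes 5; next (((limit + step) == (6 * total)) || ((limit - total) != (-step))) evaluates to true; next total becomes 0; next scale becomes 0; next at idx=-1:; next scale becomes 0; next at idx=0:; next scale becomes 0; next at idx=1:; next scale becomes 0; next at idx=2:; next scale becomes 0; next at idx=3:; next scale becomes 0; next at idx=4:; next scale becomes 0; next final value 6; g: total becomes 5; next (!(!(((limit + step) == (6 * total)) || ((limit - total) != (-step))))) evaluates to true; next total becomes 0; next extra becomes 2; next scale becomes 0; next at idx=-1:; next scale becomes 0; next at idx=0:; next scale becomes 0; next at idx=1:; next scale becomes 0; next at idx=2:; next scale becomes 0; next at idx=3:; next scale becomes 0; next at idx=4:; next scale becomes 0; next final value 6; agreement on 6.
Across all 84 domain points the two functions coincide.
verdict: equivalent


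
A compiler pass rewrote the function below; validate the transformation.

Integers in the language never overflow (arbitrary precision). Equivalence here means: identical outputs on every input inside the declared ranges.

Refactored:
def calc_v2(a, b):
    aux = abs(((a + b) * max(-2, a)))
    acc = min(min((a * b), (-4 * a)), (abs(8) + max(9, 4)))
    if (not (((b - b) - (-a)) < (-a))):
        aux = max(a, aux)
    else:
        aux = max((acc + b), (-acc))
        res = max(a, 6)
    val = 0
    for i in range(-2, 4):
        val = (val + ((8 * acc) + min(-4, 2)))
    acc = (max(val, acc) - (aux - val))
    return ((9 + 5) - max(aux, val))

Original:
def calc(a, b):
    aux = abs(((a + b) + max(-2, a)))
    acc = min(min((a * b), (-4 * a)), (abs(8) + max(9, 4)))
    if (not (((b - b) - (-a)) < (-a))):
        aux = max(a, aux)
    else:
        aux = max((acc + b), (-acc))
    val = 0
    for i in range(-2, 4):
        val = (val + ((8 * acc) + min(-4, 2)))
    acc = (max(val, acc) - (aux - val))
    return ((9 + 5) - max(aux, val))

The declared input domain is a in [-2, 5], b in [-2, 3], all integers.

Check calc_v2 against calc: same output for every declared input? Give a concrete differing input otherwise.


Run the pair on a=0, b=-2.
calc: aux=2, then acc=0, then (not (((b - b) - (-a)) < (-a))) is true, then aux=2, then val=0, then (i=-2), then val=-4, then (i=-1), then val=-8, then (i=0), then val=-12, then (i=1), then val=-16, then (i=2), then val=-20, then (i=3), then val=-24, then acc=-26, then returns 12
calc_v2: aux=0, then acc=0, then (not (((b - b) - (-a)) < (-a))) is true, then aux=0, then val=0, then (i=-2), then val=-4, then (i=-1), then val=-8, then (i=0), then val=-12, then (i=1), then val=-16, then (i=2), then val=-20, then (i=3), then val=-24, then acc=-24, then returns 14
12 and 14 differ, so these are not the same function on this domain.
verdict: not equivalent; witness: a=0, b=-2


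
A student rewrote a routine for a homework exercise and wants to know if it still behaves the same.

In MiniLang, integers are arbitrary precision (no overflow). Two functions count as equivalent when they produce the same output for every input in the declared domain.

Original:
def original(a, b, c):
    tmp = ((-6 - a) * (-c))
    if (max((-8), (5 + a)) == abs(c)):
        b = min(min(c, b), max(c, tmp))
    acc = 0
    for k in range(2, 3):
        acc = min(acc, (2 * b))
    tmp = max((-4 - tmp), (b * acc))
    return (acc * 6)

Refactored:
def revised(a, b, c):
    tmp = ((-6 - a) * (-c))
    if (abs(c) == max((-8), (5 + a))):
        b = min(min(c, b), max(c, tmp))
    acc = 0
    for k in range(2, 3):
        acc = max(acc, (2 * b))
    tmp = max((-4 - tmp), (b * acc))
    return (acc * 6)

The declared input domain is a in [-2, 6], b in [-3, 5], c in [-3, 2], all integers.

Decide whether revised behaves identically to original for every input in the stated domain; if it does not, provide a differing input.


There is a counterexample at a=-2, b=-3, c=-3: -36 on one side, 0 on the other.
original: tmp becomes -12; next (max((-8), (5 + a)) == abs(c)) evaluates to true; next b becomes -3; next acc becomes 0; next at k=2:; next acc becomes -6; next tmp becomes 18; next final value -36
revised: tmp becomes -12; next (abs(c) == max((-8), (5 + a))) evaluates to true; next b becomes -3; next acc becomes 0; next at k=2:; next acc becomes 0; next tmp becomes 8; next final value 0
verdict: not equivalent; witness: a=-2, b=-3, c=-3


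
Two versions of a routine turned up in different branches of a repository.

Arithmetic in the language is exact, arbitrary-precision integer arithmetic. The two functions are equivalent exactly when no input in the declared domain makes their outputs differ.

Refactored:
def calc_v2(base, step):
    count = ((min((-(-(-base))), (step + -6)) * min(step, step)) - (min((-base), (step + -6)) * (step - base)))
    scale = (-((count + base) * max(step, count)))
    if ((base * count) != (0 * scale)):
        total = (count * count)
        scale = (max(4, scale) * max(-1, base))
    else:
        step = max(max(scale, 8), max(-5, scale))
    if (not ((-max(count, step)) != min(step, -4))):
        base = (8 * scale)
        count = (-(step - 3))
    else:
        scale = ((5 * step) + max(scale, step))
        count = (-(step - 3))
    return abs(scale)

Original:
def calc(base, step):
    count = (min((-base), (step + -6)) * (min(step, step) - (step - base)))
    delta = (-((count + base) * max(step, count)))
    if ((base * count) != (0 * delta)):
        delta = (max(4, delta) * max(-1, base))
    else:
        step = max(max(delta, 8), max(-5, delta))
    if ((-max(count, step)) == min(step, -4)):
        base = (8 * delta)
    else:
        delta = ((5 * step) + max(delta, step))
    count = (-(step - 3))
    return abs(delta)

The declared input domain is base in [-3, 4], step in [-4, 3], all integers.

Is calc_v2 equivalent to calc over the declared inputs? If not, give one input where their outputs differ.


The two are interchangeable: boolean connective usage differs; also min/max/abs usage differs; also constant usage differs; also comparison usage differs; also local variable names differ; also arithmetic usage differs; also statement counts differ, and every declared input agrees.
Spot check at base=-3, step=1 — calc: count = 15; delta = -180; ((base * count) != (0 * delta)) -> true; delta = -4; ((-max(count, step)) == min(step, -4)) -> false; delta = 6; count = 2; return 6. calc_v2: count = 15; scale = -180; ((base * count) != (0 * scale)) -> true; total = 225; scale = -4; (not ((-max(count, step)) != min(step, -4))) -> false; scale = 6; count = 2; return 6. Both give 6.
Sweeping the whole domain (64 inputs) finds no disagreement.
verdict: equivalent


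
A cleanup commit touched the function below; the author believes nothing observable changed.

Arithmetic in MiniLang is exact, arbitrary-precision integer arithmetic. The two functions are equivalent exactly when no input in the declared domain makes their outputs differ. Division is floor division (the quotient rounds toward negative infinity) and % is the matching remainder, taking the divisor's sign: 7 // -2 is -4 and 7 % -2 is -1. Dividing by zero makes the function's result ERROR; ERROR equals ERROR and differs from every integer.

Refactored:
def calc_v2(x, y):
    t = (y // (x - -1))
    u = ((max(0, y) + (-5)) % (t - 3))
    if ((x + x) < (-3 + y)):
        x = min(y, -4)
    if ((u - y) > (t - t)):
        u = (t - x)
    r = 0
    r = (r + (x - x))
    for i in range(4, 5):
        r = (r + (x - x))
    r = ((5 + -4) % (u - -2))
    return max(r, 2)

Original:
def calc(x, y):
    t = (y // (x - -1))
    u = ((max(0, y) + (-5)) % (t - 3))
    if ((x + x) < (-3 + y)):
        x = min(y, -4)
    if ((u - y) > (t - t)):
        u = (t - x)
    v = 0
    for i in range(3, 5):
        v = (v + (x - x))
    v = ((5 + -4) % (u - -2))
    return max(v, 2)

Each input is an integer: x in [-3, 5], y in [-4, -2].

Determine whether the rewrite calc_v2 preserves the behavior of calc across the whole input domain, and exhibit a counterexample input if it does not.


Behavior is preserved: although statement counts differ, and loop structure differs, and arithmetic usage differs, and local variable names differ, the outputs never diverge.
One worked example (x=2, y=-4) — calc: t = -2; u = 0; ((x + x) < (-3 + y)) -> false; ((u - y) > (t - t)) -> true; u = -4; v = 0; [i=3]; v = 0; [i=4]; v = 0; v = -1; return 2; calc_v2: t = -2; u = 0; ((x + x) < (-3 + y)) -> false; ((u - y) > (t - t)) -> true; u = -4; r = 0; r = 0; [i=4]; r = 0; r = -1; return 2; agreement on 2.
Checked all 27 inputs in the declared domain: the outputs agree on every one.
verdict: equivalent


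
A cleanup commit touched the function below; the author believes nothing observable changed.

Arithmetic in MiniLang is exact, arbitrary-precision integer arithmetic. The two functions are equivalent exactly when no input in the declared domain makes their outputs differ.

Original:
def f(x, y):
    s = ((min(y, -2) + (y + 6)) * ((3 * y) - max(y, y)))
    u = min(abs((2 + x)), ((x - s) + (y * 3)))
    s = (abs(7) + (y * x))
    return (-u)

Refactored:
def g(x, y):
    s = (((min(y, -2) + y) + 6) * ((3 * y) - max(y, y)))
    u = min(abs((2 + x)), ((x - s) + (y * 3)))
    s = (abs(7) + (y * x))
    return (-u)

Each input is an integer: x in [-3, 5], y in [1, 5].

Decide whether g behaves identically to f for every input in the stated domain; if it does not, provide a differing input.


Comparing the listings, the differences include: same computation, different form.
Tracing x=0, y=2: f: s := 24 | u := -18 | s := 7 | result 18 | g: s := 24 | u := -18 | s := 7 | result 18 — matching result 18.
Across all 45 domain points the two functions coincide.
verdict: equivalent


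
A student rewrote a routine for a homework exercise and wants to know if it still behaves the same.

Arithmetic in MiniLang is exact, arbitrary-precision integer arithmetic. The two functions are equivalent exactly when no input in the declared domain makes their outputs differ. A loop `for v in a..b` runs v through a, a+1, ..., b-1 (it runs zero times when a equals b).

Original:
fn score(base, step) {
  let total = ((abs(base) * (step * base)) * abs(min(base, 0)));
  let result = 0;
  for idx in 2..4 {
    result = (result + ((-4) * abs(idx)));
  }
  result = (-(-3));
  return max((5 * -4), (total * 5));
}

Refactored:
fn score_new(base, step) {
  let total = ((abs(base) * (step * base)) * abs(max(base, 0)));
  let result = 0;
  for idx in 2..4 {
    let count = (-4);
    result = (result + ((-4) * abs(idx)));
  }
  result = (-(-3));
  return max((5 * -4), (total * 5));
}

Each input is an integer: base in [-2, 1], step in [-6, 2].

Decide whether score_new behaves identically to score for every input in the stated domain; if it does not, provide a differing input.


Not equivalent: base=-2, step=-6 separates them (240 vs 0).
score: total=48, then result=0, then (idx=2), then result=-8, then (idx=3), then result=-20, then result=3, then returns 240
score_new: total=0, then result=0, then (idx=2), then count=-4, then result=-8, then (idx=3), then count=-4, then result=-20, then result=3, then returns 0
verdict: not equivalent; witness: base=-2, step=-6


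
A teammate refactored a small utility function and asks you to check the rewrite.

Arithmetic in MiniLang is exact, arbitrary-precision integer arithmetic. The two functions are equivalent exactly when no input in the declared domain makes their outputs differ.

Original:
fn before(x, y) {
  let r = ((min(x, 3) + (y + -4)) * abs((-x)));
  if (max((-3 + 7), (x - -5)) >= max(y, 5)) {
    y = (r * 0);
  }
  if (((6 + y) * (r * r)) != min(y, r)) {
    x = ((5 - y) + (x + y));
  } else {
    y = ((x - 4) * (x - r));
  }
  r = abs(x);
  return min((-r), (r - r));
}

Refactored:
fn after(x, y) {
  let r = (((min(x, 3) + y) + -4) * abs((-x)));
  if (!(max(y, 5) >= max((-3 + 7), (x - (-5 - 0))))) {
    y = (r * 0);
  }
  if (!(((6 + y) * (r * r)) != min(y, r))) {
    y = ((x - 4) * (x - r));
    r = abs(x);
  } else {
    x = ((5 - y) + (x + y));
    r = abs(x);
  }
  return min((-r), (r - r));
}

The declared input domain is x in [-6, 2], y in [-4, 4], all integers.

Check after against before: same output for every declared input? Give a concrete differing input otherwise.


Run the pair on x=0, y=-4.
before: r=0, then (max((-3 + 7), (x - -5)) >= max(y, 5)) is true, then y=0, then (((6 + y) * (r * r)) != min(y, r)) is false, then y=0, then r=0, then returns 0
after: r=0, then (!(max(y, 5) >= max((-3 + 7), (x - (-5 - 0))))) is false, then (!(((6 + y) * (r * r)) != min(y, r))) is false, then x=5, then r=5, then returns -5
0 vs -5 — the two versions disagree here.
verdict: not equivalent; witness: x=0, y=-4


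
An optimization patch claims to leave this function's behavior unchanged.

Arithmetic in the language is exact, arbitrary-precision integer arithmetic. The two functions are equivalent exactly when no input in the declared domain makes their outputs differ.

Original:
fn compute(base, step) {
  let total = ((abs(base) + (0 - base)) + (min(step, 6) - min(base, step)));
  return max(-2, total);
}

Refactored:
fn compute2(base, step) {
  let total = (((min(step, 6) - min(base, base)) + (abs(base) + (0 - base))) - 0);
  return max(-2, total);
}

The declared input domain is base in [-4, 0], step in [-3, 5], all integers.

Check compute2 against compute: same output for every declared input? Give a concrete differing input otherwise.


Evaluate both at base=-2, step=-3.
compute: total := 4 | result 4
compute2: total := 3 | result 3
4 vs 3 — the two versions disagree here.
verdict: not equivalent; witness: base=-2, step=-3


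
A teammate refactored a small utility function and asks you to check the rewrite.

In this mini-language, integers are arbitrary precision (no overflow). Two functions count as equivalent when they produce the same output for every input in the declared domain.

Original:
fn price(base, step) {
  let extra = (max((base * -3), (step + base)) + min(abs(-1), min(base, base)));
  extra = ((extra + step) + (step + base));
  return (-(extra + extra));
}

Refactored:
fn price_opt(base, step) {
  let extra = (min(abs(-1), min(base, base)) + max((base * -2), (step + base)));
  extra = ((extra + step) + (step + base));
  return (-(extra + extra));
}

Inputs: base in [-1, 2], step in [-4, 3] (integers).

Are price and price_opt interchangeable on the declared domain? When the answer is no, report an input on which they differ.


The rewrite breaks on base=-1, step=-4, where the results are 14 and 16.
price: extra becomes 2; next extra becomes -7; next final value 14
price_opt: extra becomes 1; next extra becomes -8; next final value 16
verdict: not equivalent; witness: base=-1, step=-4


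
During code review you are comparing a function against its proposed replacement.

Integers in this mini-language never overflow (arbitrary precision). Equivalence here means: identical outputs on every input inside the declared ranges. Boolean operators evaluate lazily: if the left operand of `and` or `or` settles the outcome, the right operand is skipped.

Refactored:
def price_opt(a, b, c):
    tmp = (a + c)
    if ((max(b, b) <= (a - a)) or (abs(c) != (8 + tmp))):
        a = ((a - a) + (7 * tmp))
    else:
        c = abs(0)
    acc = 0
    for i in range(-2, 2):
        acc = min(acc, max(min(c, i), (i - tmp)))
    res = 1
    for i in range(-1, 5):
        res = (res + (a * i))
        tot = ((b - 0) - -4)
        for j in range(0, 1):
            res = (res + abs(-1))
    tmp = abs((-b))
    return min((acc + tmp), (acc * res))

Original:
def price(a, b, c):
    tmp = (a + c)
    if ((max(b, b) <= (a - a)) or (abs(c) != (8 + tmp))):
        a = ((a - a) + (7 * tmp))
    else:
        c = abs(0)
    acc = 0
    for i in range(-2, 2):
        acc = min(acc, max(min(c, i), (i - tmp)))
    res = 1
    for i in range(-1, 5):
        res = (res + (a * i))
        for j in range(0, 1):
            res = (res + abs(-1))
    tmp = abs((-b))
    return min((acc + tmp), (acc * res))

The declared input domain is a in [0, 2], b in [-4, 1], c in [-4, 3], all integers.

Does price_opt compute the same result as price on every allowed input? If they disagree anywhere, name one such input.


Side by side, the visible changes include: statement counts differ, arithmetic usage differs, local variable names differ, constant usage differs.
Spot check at a=0, b=-2, c=-3 — price: tmp=-3, then ((max(b, b) <= (a - a)) or (abs(c) != (8 + tmp))) is true, then a=-21, then acc=0, then (i=-2), then acc=0, then (i=-1), then acc=0, then (i=0), then acc=0, then (i=1), then acc=0, then res=1, then (i=-1), then res=22, then (j=0), then res=23, then (i=0), then res=23, then (j=0), then res=24, then (i=1), then res=3, then (j=0), then res=4, then (i=2), then res=-38, then (j=0), then res=-37, then (i=3), then res=-100, then (j=0), then res=-99, then (i=4), then res=-183, then (j=0), then res=-182, then tmp=2, then returns 0. price_opt: tmp=-3, then ((max(b, b) <= (a - a)) or (abs(c) != (8 + tmp))) is true, then a=-21, then acc=0, then (i=-2), then acc=0, then (i=-1), then acc=0, then (i=0), then acc=0, then (i=1), then acc=0, then res=1, then (i=-1), then res=22, then tot=2, then (j=0), then res=23, then (i=0), then res=23, then tot=2, then (j=0), then res=24, then (i=1), then res=3, then tot=2, then (j=0), then res=4, then (i=2), then res=-38, then tot=2, then (j=0), then res=-37, then (i=3), then res=-100, then tot=2, then (j=0), then res=-99, then (i=4), then res=-183, then tot=2, then (j=0), then res=-182, then tmp=2, then returns 0. Both give 0.
An exhaustive pass over the 144 declared inputs shows identical outputs.
verdict: equivalent
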